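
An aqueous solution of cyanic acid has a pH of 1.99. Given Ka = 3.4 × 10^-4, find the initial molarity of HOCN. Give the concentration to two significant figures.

C₀ = 3.2 × 10^-1 M

[H+] = 10^(-1.99) = 1.02 × 10^-2 M = x
Ka = x²/(C₀ − x) ⇒ C₀ = x + x²/Ka
C₀ = 1.02 × 10^-2 + (1.02 × 10^-2)²/(3.4 × 10^-4) = 3.16 × 10^-1 M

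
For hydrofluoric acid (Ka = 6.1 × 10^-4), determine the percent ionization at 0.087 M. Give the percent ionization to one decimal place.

8.0%

HF ⇌ F- + H+; let x = [H+] at equilibrium.
Solve x² + 0.00061x − 5.31e-05 = 0 → x = 6.99 × 10^-3 M
% ionization = x/C₀ × 100% = 6.99 × 10^-3/0.087 × 100% = 8.0%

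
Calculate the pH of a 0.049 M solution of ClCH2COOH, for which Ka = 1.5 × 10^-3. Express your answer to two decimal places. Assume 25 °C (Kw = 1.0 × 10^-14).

pH = 2.10

ClCH2COOH ⇌ ClCH2COO- + H+
Ka = x²/(0.049 − x) = 1.5 × 10^-3
x is not negligible relative to C₀; solve x² + 0.0015·x − 7.35e-05 = 0.
x = (−Ka + √(Ka² + 4·Ka·C₀))/2 = 7.86 × 10^-3 M
pH = −log[H+] = −log(7.86 × 10^-3) = 2.10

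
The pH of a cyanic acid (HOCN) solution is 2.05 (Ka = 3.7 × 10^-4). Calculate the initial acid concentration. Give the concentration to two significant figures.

C₀ = 2.2 × 10^-1 M

[H+] = 10^(-2.05) = 8.91 × 10^-3 M = x
Ka = x²/(C₀ − x) ⇒ C₀ = x + x²/Ka
C₀ = 8.91 × 10^-3 + (8.91 × 10^-3)²/(3.7 × 10^-4) = 2.23 × 10^-1 M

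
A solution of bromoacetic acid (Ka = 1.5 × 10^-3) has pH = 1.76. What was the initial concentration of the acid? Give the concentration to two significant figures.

C₀ = 2.2 × 10^-1 M

[H+] = 10^(-1.76) = 1.74 × 10^-2 M = x
Ka = x²/(C₀ − x) ⇒ C₀ = x + x²/Ka
C₀ = 1.74 × 10^-2 + (1.74 × 10^-2)²/(1.5 × 10^-3) = 2.19 × 10^-1 M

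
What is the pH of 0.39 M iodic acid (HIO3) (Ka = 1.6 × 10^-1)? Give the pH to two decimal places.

pH = 0.74

HIO3 ⇌ IO3- + H+
From the ICE table, Ka = x²/(0.39 − x) = 1.6 × 10^-1.
x is not negligible relative to C₀; solve x² + 0.16·x − 0.0624 = 0.
x = (−Ka + √(Ka² + 4·Ka·C₀))/2 = 1.82 × 10^-1 M
pH = −log[H+] = −log(1.82 × 10^-1) = 0.74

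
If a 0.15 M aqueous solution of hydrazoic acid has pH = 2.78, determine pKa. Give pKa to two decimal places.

pKa = 4.73

[H+] = 10^(-2.78) = 1.66 × 10^-3 M
At equilibrium [HA] = 0.15 − 1.66 × 10^-3 = 1.48 × 10^-1 M
Ka = [H+][A-]/[HA] = (1.66 × 10^-3)² / 1.48 × 10^-1 = 1.86 × 10^-5
pKa = -log(1.86 × 10^-5) = 4.73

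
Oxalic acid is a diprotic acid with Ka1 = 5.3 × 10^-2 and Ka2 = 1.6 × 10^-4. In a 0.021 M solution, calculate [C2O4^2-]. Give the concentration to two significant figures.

First ionization gives [H+] ≈ [HC2O4-] = 1.61 × 10^-2 M.
Second step: Ka2 = [H+][C2O4^2-]/[HC2O4-] ≈ [C2O4^2-] (since [H+] ≈ [HC2O4-]).
So [C2O4^2-] ≈ Ka2.

1.6 × 10^-4 M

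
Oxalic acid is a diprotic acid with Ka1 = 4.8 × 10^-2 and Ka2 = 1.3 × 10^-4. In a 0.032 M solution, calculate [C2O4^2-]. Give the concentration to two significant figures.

1.3 × 10^-4 M

First ionization gives [H+] ≈ [HC2O4-] = 2.20 × 10^-2 M.
Second step: Ka2 = [H+][C2O4^2-]/[HC2O4-] ≈ [C2O4^2-] (since [H+] ≈ [HC2O4-]).
So [C2O4^2-] ≈ Ka2.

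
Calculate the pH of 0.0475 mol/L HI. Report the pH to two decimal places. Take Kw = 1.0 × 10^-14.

pH = 1.32

HI is a strong acid and dissociates completely, so [H+] = 0.0475 M.
pH = -log(0.0475) = 1.32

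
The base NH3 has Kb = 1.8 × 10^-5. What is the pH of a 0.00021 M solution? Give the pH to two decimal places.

pH = 9.73

NH3 + H2O ⇌ NH4+ + OH-
From the ICE table, Kb = [OH-]²/(0.00021 − [OH-]) = 1.8 × 10^-5.
The 5% rule fails; solving [OH-]² + Kb·[OH-] − Kb·C₀ = 0 exactly:
[OH-] = [−1.8e-05 + √(1.8e-05² + 1.51e-08)]/2 = 5.31 × 10^-5 M
pOH = −log(5.31 × 10^-5) = 4.27; pH = 14.00 − 4.27 = 9.73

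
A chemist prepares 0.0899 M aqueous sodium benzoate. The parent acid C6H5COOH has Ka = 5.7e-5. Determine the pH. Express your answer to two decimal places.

C6H5COO- is the conjugate base of the weak acid C6H5COOH.
Kb = Kw/Ka = 1.0×10^-14 / 5.7 × 10^-5 = 1.75 × 10^-10
From the ICE table, Kb = x²/(0.0899 − x) = 1.75 × 10^-10.
Since Kb ≪ C₀, x ≈ √(Kb·C₀) = 3.97 × 10^-6 M.
pOH = −log(3.97 × 10^-6) = 5.40; pH = 14.00 − 5.40 = 8.60

pH = 8.60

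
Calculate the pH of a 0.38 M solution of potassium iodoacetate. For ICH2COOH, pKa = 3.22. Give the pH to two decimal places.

pH = 8.40

ICH2COO- is the conjugate base of the weak acid ICH2COOH.
Ka = 10^(−3.22) = 6.03 × 10^-4
Kb = Kw/Ka = 1.0×10^-14 / 6.03 × 10^-4 = 1.66 × 10^-11
Kb = [OH-]²/(0.38 − [OH-]) = 1.66 × 10^-11
Since Kb ≪ C₀, [OH-] ≈ √(Kb·C₀) = 2.51 × 10^-6 M.
pOH = −log(2.51 × 10^-6) = 5.60; pH = 14.00 − 5.60 = 8.40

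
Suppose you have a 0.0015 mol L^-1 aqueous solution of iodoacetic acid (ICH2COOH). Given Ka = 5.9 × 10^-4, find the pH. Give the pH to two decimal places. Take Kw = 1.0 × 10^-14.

ICH2COOH ⇌ ICH2COO- + H+
Ka = [H+]²/(0.0015 − [H+]) = 5.9 × 10^-4
Here C₀/Ka ≈ 2.54, so the small-[H+] approximation fails. Use the quadratic:
[H+] = [−0.00059 + √(0.00059² + 3.54e-06)]/2 = 6.91 × 10^-4 M
pH = −log(6.91 × 10^-4) = 3.16

pH = 3.16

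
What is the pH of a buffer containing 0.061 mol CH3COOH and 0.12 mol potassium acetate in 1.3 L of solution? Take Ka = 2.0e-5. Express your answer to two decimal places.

pH = 4.99

pKa = −log(2.0 × 10^-5) = 4.699
Henderson–Hasselbalch: pH = pKa + log([CH3COO-]/[CH3COOH]) = 4.699 + log(0.12/0.061)
pH = 4.699 + (+0.294) = 4.99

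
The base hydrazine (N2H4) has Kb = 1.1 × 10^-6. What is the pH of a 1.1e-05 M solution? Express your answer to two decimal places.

pH = 8.47

N2H4 + H2O ⇌ N2H5+ + OH-
From the ICE table, Kb = [OH-]²/(1.1e-05 − [OH-]) = 1.1 × 10^-6.
Here C₀/Kb ≈ 10, so the small-[OH-] approximation fails. Use the quadratic:
[OH-] = [−1.1e-06 + √(1.1e-06² + 4.84e-11)]/2 = 2.97 × 10^-6 M
pOH = −log(2.97 × 10^-6) = 5.53; pH = 14.00 − 5.53 = 8.47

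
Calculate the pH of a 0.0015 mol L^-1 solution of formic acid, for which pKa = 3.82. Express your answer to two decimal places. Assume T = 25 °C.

HCOOH ⇌ HCOO- + H+
Ka = 10^(−3.82) = 1.51 × 10^-4
From the ICE table, Ka = [H+]²/(0.0015 − [H+]) = 1.51 × 10^-4.
Here C₀/Ka ≈ 9.93, so the small-[H+] approximation fails. Use the quadratic:
[H+] = [−0.000151 + √(0.000151² + 9.06e-07)]/2 = 4.06 × 10^-4 M
pH = −log(4.06 × 10^-4) = 3.39

pH = 3.39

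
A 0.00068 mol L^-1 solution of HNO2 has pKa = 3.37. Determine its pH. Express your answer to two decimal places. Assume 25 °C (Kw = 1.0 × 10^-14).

HNO2 ⇌ NO2- + H+
Ka = 10^(−3.37) = 4.27 × 10^-4
Ka = [H+]²/(0.00068 − [H+]) = 4.27 × 10^-4
[H+] is not negligible relative to C₀; solve [H+]² + 0.000427·[H+] − 2.9e-07 = 0.
[H+] = (−Ka + √(Ka² + 4·Ka·C₀))/2 = 3.66 × 10^-4 M
pH = −log(3.66 × 10^-4) = 3.44

pH = 3.44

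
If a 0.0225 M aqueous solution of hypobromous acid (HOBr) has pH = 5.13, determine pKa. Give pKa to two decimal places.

pKa = 8.61

[H+] = 10^(-5.13) = 7.41 × 10^-6 M
At equilibrium [HA] = 0.0225 − 7.41 × 10^-6 = 2.25 × 10^-2 M
Ka = [H+][A-]/[HA] = (7.41 × 10^-6)² / 2.25 × 10^-2 = 2.44 × 10^-9
pKa = -log(2.44 × 10^-9) = 8.61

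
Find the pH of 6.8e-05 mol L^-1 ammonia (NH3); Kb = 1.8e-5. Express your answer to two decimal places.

pH = 9.43

NH3 + H2O ⇌ NH4+ + OH-
Kb = [OH-]²/(6.8e-05 − [OH-]) = 1.8 × 10^-5
The 5% rule fails; solving [OH-]² + Kb·[OH-] − Kb·C₀ = 0 exactly:
[OH-] = (−Kb + √(Kb² + 4·Kb·C₀))/2 = 2.71 × 10^-5 M
pOH = −log(2.71 × 10^-5) = 4.57; pH = 14.00 − 4.57 = 9.43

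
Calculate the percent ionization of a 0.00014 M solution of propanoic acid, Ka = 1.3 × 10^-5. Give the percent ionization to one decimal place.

CH3CH2COOH ⇌ CH3CH2COO- + H+; let x = [H+] at equilibrium.
Ka = x²/(C₀ − x); solving the quadratic gives x = 3.67 × 10^-5 M.
% ionization = x/C₀ × 100% = 3.67 × 10^-5/0.00014 × 100% = 26.2%

26.2%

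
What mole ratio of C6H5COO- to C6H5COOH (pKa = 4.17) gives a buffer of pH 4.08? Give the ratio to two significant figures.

pH = pKa + log(r) ⇒ log(r) = 4.08 − 4.17 = -0.09
r = [C6H5COO-]/[C6H5COOH] = 10^(-0.09) = 0.813

ratio = 0.81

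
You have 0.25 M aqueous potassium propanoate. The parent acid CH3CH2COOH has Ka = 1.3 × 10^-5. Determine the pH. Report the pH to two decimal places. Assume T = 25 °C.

CH3CH2COO- is the conjugate base of the weak acid CH3CH2COOH.
Kb = Kw/Ka = 1.0×10^-14 / 1.3 × 10^-5 = 7.69 × 10^-10
From the ICE table, Kb = [OH-]²/(0.25 − [OH-]) = 7.69 × 10^-10.
Assume [OH-] ≪ 0.25: [OH-] ≈ √(7.69 × 10^-10 × 0.25) = 1.39 × 10^-5 M
([OH-]/C₀ = 0.0055% < 5%, so the approximation holds.)
pOH = −log(1.39 × 10^-5) = 4.86; pH = 14.00 − 4.86 = 9.14

pH = 9.14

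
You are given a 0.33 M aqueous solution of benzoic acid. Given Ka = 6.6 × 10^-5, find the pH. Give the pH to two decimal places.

pH = 2.33

C6H5COOH ⇌ C6H5COO- + H+
From the ICE table, Ka = x²/(0.33 − x) = 6.6 × 10^-5.
Assume x ≪ 0.33: x ≈ √(6.6 × 10^-5 × 0.33) = 4.67 × 10^-3 M
pH = −log[H+] = −log(4.67 × 10^-3) = 2.33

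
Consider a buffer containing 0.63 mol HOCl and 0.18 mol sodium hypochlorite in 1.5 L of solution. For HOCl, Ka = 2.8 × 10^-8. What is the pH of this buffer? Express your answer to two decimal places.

pKa = −log(2.8 × 10^-8) = 7.553
pH = pKa + log([A⁻]/[HA]) = 7.553 + log(0.18/0.63)
pH = 7.553 + (-0.544) = 7.01

pH = 7.01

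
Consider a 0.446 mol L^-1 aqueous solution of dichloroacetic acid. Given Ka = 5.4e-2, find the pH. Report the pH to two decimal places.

Cl2CHCOOH ⇌ Cl2CHCOO- + H+
Ka = x²/(0.446 − x) = 5.4 × 10^-2
Here C₀/Ka ≈ 8.26, so the small-x approximation fails. Use the quadratic:
x = (−Ka + √(Ka² + 4·Ka·C₀))/2 = 1.31 × 10^-1 M
pH = −log[H+] = −log(1.31 × 10^-1) = 0.88

pH = 0.88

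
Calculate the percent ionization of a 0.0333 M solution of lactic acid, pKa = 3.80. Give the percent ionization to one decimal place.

CH3CH(OH)COOH ⇌ CH3CH(OH)COO- + H+; let x = [H+] at equilibrium.
Ka = 10^(−3.80) = 1.58 × 10^-4
Solve x² + 0.000158x − 5.26e-06 = 0 → x = 2.22 × 10^-3 M
% ionization = x/C₀ × 100% = 2.22 × 10^-3/0.0333 × 100% = 6.7%

6.7%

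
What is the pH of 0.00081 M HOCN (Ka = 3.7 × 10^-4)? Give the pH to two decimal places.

pH = 3.41

HOCN ⇌ OCN- + H+
Ka = [H+]²/(0.00081 − [H+]) = 3.7 × 10^-4
The 5% rule fails; solving [H+]² + Ka·[H+] − Ka·C₀ = 0 exactly:
[H+] = [−0.00037 + √(0.00037² + 1.2e-06)]/2 = 3.93 × 10^-4 M
pH = −log[H+] = −log(3.93 × 10^-4) = 3.41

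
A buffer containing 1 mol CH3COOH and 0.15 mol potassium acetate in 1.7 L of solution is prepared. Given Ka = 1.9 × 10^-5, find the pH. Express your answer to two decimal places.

pH = 3.90

pKa = −log(1.9 × 10^-5) = 4.721
Using pH = pKa + log([base]/[acid]) with [base]/[acid] = 0.15/1:
pH = 4.721 + (-0.824) = 3.90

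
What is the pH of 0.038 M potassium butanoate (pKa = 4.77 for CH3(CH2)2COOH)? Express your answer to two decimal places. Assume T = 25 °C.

CH3(CH2)2COO- is the conjugate base of the weak acid CH3(CH2)2COOH.
Ka = 10^(−4.77) = 1.70 × 10^-5
Kb = Kw/Ka = 1.0×10^-14 / 1.70 × 10^-5 = 5.88 × 10^-10
From the ICE table, Kb = [OH-]²/(0.038 − [OH-]) = 5.88 × 10^-10.
Neglecting [OH-] in the denominator: [OH-] = √(5.88 × 10^-10 × 0.038) = 4.73 × 10^-6 M
([OH-]/C₀ = 0.012% < 5%, so the approximation holds.)
pOH = 5.33, so pH = 14.00 − pOH = 8.67

pH = 8.67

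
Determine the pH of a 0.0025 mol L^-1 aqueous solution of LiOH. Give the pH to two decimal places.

LiOH is a strong base; [OH-] = 0.0025 M.
pOH = -log(0.0025) = 2.60
pH = 14.00 - 2.60 = 11.40

pH = 11.40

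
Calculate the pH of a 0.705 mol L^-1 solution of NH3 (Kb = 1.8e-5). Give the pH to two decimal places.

pH = 11.55

NH3 + H2O ⇌ NH4+ + OH-
From the ICE table, Kb = [OH-]²/(0.705 − [OH-]) = 1.8 × 10^-5.
Since Kb ≪ C₀, [OH-] ≈ √(Kb·C₀) = 3.56 × 10^-3 M.
pOH = −log(3.56 × 10^-3) = 2.45; pH = 14.00 − 2.45 = 11.55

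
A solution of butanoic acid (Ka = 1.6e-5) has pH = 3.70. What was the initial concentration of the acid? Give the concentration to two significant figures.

[H+] = 10^(-3.70) = 2.00 × 10^-4 M = x
Ka = x²/(C₀ − x) ⇒ C₀ = x + x²/Ka
C₀ = 2.00 × 10^-4 + (2.00 × 10^-4)²/(1.6 × 10^-5) = 2.70 × 10^-3 M

C₀ = 2.7 × 10^-3 M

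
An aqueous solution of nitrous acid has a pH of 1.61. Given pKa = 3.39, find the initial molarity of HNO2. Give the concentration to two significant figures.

C₀ = 1.5 M

[H+] = 10^(-1.61) = 2.45 × 10^-2 M = x
Ka = 10^(−3.39) = 4.07 × 10^-4
Ka = x²/(C₀ − x) ⇒ C₀ = x + x²/Ka
C₀ = 2.45 × 10^-2 + (2.45 × 10^-2)²/(4.07 × 10^-4) = 1.50 M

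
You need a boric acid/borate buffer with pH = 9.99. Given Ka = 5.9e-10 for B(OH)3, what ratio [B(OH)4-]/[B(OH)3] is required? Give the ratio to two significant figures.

pKa = -log(5.9 × 10^-10) = 9.229
pH = pKa + log(r) ⇒ log(r) = 9.99 − 9.229 = +0.761
r = [B(OH)4-]/[B(OH)3] = 10^(+0.761) = 5.77

ratio = 5.8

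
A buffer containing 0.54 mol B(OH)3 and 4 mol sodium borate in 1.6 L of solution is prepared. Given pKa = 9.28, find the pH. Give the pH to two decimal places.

Using pH = pKa + log([base]/[acid]) with [base]/[acid] = 4/0.54:
pH = 9.28 + (+0.870) = 10.15

pH = 10.15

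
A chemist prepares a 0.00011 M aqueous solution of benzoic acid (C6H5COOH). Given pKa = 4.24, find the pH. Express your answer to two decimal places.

C6H5COOH ⇌ C6H5COO- + H+
Ka = 10^(−4.24) = 5.75 × 10^-5
Let x = [H+] at equilibrium. Ka = x²/(0.00011 − x).
The 5% rule fails; solving x² + Ka·x − Ka·C₀ = 0 exactly:
x = (−Ka + √(Ka² + 4·Ka·C₀))/2 = 5.58 × 10^-5 M
pH = −log(5.58 × 10^-5) = 4.25

pH = 4.25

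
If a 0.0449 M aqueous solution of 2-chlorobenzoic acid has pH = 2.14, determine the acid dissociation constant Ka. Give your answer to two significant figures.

Ka = 1.4 × 10^-3

[H+] = 10^(-2.14) = 7.24 × 10^-3 M
At equilibrium [HA] = 0.0449 − 7.24 × 10^-3 = 3.77 × 10^-2 M
Ka = [H+][A-]/[HA] = (7.24 × 10^-3)² / 3.77 × 10^-2 = 1.4 × 10^-3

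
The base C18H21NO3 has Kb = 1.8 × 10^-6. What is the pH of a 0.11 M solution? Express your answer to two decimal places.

pH = 10.65

C18H21NO3 + H2O ⇌ C18H22NO3+ + OH-
Let x = [OH-] at equilibrium. Kb = x²/(0.11 − x).
Since Kb ≪ C₀, x ≈ √(Kb·C₀) = 4.45 × 10^-4 M.
pOH = −log(4.45 × 10^-4) = 3.35; pH = 14.00 − 3.35 = 10.65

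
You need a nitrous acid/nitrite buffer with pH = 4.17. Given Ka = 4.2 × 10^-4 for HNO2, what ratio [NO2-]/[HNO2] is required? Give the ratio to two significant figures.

ratio = 6.2

pKa = -log(4.2 × 10^-4) = 3.377
pH = pKa + log(r) ⇒ log(r) = 4.17 − 3.377 = +0.793
r = [NO2-]/[HNO2] = 10^(+0.793) = 6.21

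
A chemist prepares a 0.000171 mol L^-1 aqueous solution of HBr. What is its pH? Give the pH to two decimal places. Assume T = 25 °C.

pH = 3.77

HBr is a strong acid and dissociates completely, so [H+] = 0.000171 M.
pH = -log(0.000171) = 3.77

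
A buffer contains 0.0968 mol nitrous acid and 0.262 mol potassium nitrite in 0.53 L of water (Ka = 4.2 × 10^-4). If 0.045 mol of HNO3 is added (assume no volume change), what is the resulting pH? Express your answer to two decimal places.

pH = 3.56

After neutralization: n(HNO2) = 0.142 mol, n(NO2-) = 0.217 mol.
pKa = −log(4.2 × 10^-4) = 3.377
Henderson–Hasselbalch with mole ratio 0.217/0.142: pH = 3.377 + (+0.184)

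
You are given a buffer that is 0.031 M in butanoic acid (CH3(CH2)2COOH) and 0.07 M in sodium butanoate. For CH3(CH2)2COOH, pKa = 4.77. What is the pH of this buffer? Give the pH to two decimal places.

pH = 5.12

pH = pKa + log([A⁻]/[HA]) = 4.77 + log(0.07/0.031)
pH = 4.77 + (+0.354) = 5.12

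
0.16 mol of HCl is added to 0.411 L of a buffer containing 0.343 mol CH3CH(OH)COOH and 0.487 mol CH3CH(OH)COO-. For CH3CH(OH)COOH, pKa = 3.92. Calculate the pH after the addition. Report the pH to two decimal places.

After neutralization: n(CH3CH(OH)COOH) = 0.503 mol, n(CH3CH(OH)COO-) = 0.327 mol.
Henderson–Hasselbalch with mole ratio 0.327/0.503: pH = 3.92 + (-0.187)

pH = 3.73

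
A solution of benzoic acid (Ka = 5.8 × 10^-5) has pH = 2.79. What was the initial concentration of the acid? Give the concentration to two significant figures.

[H+] = 10^(-2.79) = 1.62 × 10^-3 M = x
Ka = x²/(C₀ − x) ⇒ C₀ = x + x²/Ka
C₀ = 1.62 × 10^-3 + (1.62 × 10^-3)²/(5.8 × 10^-5) = 4.69 × 10^-2 M

C₀ = 4.7 × 10^-2 M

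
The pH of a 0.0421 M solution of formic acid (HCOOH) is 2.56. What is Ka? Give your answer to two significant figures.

[H+] = 10^(-2.56) = 2.75 × 10^-3 M
At equilibrium [HA] = 0.0421 − 2.75 × 10^-3 = 3.93 × 10^-2 M
Ka = [H+][A-]/[HA] = (2.75 × 10^-3)² / 3.93 × 10^-2 = 1.9 × 10^-4

Ka = 1.9 × 10^-4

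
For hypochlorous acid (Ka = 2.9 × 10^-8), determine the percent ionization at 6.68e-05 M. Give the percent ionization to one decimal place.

2.1%

HOCl ⇌ OCl- + H+; let x = [H+] at equilibrium.
x ≈ √(Ka·C₀) = √(2.9 × 10^-8 × 6.68e-05) = 1.39 × 10^-6 M
Fraction ionized = 1.39 × 10^-6 / 6.68e-05 = 0.0208 → 2.1%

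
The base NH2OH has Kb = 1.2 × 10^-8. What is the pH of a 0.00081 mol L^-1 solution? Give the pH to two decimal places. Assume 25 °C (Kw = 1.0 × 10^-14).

pH = 8.49

NH2OH + H2O ⇌ NH3OH+ + OH-
From the ICE table, Kb = x²/(0.00081 − x) = 1.2 × 10^-8.
Assume x ≪ 0.00081: x ≈ √(1.2 × 10^-8 × 0.00081) = 3.12 × 10^-6 M
pOH = −log(3.12 × 10^-6) = 5.51; pH = 14.00 − 5.51 = 8.49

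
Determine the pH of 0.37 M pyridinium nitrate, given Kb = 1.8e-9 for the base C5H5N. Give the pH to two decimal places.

C5H5NH+ is the conjugate acid of the weak base C5H5N.
Ka = Kw/Kb = 1.0×10^-14 / 1.8 × 10^-9 = 5.56 × 10^-6
Ka = x²/(0.37 − x) = 5.56 × 10^-6
Assume x ≪ 0.37: x ≈ √(5.56 × 10^-6 × 0.37) = 1.43 × 10^-3 M
pH = −log(1.43 × 10^-3) = 2.84

pH = 2.84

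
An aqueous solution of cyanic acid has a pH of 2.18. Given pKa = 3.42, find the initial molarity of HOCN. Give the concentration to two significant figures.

[H+] = 10^(-2.18) = 6.61 × 10^-3 M = x
Ka = 10^(−3.42) = 3.80 × 10^-4
Ka = x²/(C₀ − x) ⇒ C₀ = x + x²/Ka
C₀ = 6.61 × 10^-3 + (6.61 × 10^-3)²/(3.80 × 10^-4) = 1.22 × 10^-1 M

C₀ = 1.2 × 10^-1 M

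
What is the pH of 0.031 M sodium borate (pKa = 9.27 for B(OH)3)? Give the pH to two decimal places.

B(OH)4- is the conjugate base of the weak acid B(OH)3.
Ka = 10^(−9.27) = 5.37 × 10^-10
Kb = Kw/Ka = 1.0×10^-14 / 5.37 × 10^-10 = 1.86 × 10^-5
From the ICE table, Kb = x²/(0.031 − x) = 1.86 × 10^-5.
Since Kb ≪ C₀, x ≈ √(Kb·C₀) = 7.59 × 10^-4 M.
(x/C₀ = 2.4% < 5%, so the approximation holds.)
pOH = −log(7.59 × 10^-4) = 3.12; pH = 14.00 − 3.12 = 10.88

pH = 10.88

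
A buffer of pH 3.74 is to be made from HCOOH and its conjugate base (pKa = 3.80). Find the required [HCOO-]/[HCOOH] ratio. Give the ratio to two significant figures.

ratio = 0.87

pH = pKa + log(r) ⇒ log(r) = 3.74 − 3.80 = -0.06
r = [HCOO-]/[HCOOH] = 10^(-0.06) = 0.871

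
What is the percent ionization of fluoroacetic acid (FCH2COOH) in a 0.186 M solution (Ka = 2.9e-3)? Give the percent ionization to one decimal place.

11.7%

FCH2COOH ⇌ FCH2COO- + H+; let x = [H+] at equilibrium.
Ka = x²/(C₀ − x); solving the quadratic gives x = 2.18 × 10^-2 M.
Fraction ionized = 2.18 × 10^-2 / 0.186 = 0.1172 → 11.7%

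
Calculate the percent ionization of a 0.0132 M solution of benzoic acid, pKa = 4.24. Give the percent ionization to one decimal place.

6.4%

C6H5COOH ⇌ C6H5COO- + H+; let x = [H+] at equilibrium.
Ka = 10^(−4.24) = 5.75 × 10^-5
Solve x² + 5.75e-05x − 7.59e-07 = 0 → x = 8.43 × 10^-4 M
% ionization = x/C₀ × 100% = 8.43 × 10^-4/0.0132 × 100% = 6.4%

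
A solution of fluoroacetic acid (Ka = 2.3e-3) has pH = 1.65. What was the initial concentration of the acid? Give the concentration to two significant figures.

C₀ = 2.4 × 10^-1 M

[H+] = 10^(-1.65) = 2.24 × 10^-2 M = x
Ka = x²/(C₀ − x) ⇒ C₀ = x + x²/Ka
C₀ = 2.24 × 10^-2 + (2.24 × 10^-2)²/(2.3 × 10^-3) = 2.41 × 10^-1 M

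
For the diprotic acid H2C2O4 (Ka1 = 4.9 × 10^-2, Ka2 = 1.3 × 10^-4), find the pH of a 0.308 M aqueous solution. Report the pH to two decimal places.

Since Ka1 ≫ Ka2, the first ionization dominates [H+].
Ka1 = x²/(0.308 − x) = 4.9 × 10^-2
Solving the quadratic: x = (−Ka1 + √(Ka1² + 4·Ka1·C₀))/2 = 1.01 × 10^-1 M
pH = −log(1.01 × 10^-1) = 1.00

pH = 1.00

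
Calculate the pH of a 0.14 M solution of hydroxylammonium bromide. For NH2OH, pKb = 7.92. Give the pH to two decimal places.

pH = 3.47

NH3OH+ is the conjugate acid of the weak base NH2OH.
Kb = 10^(−7.92) = 1.20 × 10^-8
Ka = Kw/Kb = 1.0×10^-14 / 1.20 × 10^-8 = 8.33 × 10^-7
Let x = [H+] at equilibrium. Ka = x²/(0.14 − x).
Neglecting x in the denominator: x = √(8.33 × 10^-7 × 0.14) = 3.41 × 10^-4 M
pH = −log[H+] = −log(3.41 × 10^-4) = 3.47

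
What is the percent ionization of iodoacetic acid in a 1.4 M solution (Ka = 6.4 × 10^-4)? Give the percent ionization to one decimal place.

2.1%

ICH2COOH ⇌ ICH2COO- + H+; let x = [H+] at equilibrium.
x ≈ √(Ka·C₀) = √(6.4 × 10^-4 × 1.4) = 2.99 × 10^-2 M
% ionization = x/C₀ × 100% = 2.99 × 10^-2/1.4 × 100% = 2.1%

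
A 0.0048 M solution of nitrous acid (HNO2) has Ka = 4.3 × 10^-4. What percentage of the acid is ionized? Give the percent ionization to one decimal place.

25.8%

HNO2 ⇌ NO2- + H+; let x = [H+] at equilibrium.
Ka = x²/(C₀ − x); solving the quadratic gives x = 1.24 × 10^-3 M.
Fraction ionized = 1.24 × 10^-3 / 0.0048 = 0.2583 → 25.8%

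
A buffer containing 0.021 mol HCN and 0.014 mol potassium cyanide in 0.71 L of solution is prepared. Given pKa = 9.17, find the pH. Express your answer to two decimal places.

pH = 8.99

Henderson–Hasselbalch: pH = pKa + log([CN-]/[HCN]) = 9.17 + log(0.014/0.021)
pH = 9.17 + (-0.176) = 8.99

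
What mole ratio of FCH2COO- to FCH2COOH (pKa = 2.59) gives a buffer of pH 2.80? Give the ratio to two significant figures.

pH = pKa + log(r) ⇒ log(r) = 2.80 − 2.59 = +0.21
r = [FCH2COO-]/[FCH2COOH] = 10^(+0.21) = 1.62

ratio = 1.6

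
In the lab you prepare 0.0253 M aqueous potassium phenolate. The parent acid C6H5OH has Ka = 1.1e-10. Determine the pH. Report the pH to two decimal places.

pH = 11.17

C6H5O- is the conjugate base of the weak acid C6H5OH.
Kb = Kw/Ka = 1.0×10^-14 / 1.1 × 10^-10 = 9.09 × 10^-5
From the ICE table, Kb = [OH-]²/(0.0253 − [OH-]) = 9.09 × 10^-5.
Here C₀/Kb ≈ 278, so the small-[OH-] approximation fails. Use the quadratic:
[OH-] = (−Kb + √(Kb² + 4·Kb·C₀))/2 = 1.47 × 10^-3 M
pOH = −log(1.47 × 10^-3) = 2.83; pH = 14.00 − 2.83 = 11.17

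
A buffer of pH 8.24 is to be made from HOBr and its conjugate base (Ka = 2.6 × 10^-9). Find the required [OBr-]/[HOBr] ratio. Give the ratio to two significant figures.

pKa = -log(2.6 × 10^-9) = 8.585
pH = pKa + log(r) ⇒ log(r) = 8.24 − 8.585 = -0.345
r = [OBr-]/[HOBr] = 10^(-0.345) = 0.452

ratio = 0.45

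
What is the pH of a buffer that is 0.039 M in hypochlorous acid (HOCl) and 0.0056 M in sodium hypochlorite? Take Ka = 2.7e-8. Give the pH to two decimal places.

pH = 6.73

pKa = −log(2.7 × 10^-8) = 7.569
Henderson–Hasselbalch: pH = pKa + log([OCl-]/[HOCl]) = 7.569 + log(0.0056/0.039)
pH = 7.569 + (-0.843) = 6.73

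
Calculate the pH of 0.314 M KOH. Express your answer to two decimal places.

KOH is a strong base; [OH-] = 0.314 M.
pOH = -log(0.314) = 0.50
pH = 14.00 - 0.50 = 13.50

pH = 13.50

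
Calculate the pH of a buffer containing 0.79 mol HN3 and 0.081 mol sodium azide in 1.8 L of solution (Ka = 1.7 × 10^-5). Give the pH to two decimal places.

pKa = −log(1.7 × 10^-5) = 4.770
Henderson–Hasselbalch: pH = pKa + log([N3-]/[HN3]) = 4.770 + log(0.081/0.79)
pH = 4.770 + (-0.989) = 3.78

pH = 3.78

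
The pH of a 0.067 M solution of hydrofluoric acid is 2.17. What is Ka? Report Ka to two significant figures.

[H+] = 10^(-2.17) = 6.76 × 10^-3 M
At equilibrium [HA] = 0.067 − 6.76 × 10^-3 = 6.02 × 10^-2 M
Ka = [H+][A-]/[HA] = (6.76 × 10^-3)² / 6.02 × 10^-2 = 7.6 × 10^-4

Ka = 7.6 × 10^-4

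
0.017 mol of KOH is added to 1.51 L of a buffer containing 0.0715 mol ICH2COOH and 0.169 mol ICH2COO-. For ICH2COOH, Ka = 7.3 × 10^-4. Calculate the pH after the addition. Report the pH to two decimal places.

pH = 3.67

OH- converts ICH2COOH to ICH2COO-: ICH2COOH → 0.0545 mol, ICH2COO- → 0.186 mol.
pKa = −log(7.3 × 10^-4) = 3.137
Henderson–Hasselbalch with mole ratio 0.186/0.0545: pH = 3.137 + (+0.533)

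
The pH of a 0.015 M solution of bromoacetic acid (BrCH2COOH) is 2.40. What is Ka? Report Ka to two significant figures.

Ka = 1.4 × 10^-3

[H+] = 10^(-2.40) = 3.98 × 10^-3 M
At equilibrium [HA] = 0.015 − 3.98 × 10^-3 = 1.10 × 10^-2 M
Ka = [H+][A-]/[HA] = (3.98 × 10^-3)² / 1.10 × 10^-2 = 1.4 × 10^-3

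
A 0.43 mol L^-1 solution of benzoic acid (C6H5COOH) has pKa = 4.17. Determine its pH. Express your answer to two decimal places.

C6H5COOH ⇌ C6H5COO- + H+
Ka = 10^(−4.17) = 6.76 × 10^-5
Ka = [H+]²/(0.43 − [H+]) = 6.76 × 10^-5
Since Ka ≪ C₀, [H+] ≈ √(Ka·C₀) = 5.39 × 10^-3 M.
Check: 1.3% ionized — well under 5%, approximation valid.
pH = −log(5.39 × 10^-3) = 2.27

pH = 2.27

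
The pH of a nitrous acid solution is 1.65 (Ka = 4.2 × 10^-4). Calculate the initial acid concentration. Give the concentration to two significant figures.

C₀ = 1.2 M

[H+] = 10^(-1.65) = 2.24 × 10^-2 M = x
Ka = x²/(C₀ − x) ⇒ C₀ = x + x²/Ka
C₀ = 2.24 × 10^-2 + (2.24 × 10^-2)²/(4.2 × 10^-4) = 1.22 M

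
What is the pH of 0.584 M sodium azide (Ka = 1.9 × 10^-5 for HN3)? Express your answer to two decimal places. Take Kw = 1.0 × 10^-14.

N3- is the conjugate base of the weak acid HN3.
Kb = Kw/Ka = 1.0×10^-14 / 1.9 × 10^-5 = 5.26 × 10^-10
Kb = [OH-]²/(0.584 − [OH-]) = 5.26 × 10^-10
Since Kb ≪ C₀, [OH-] ≈ √(Kb·C₀) = 1.75 × 10^-5 M.
pOH = −log(1.75 × 10^-5) = 4.76; pH = 14.00 − 4.76 = 9.24

pH = 9.24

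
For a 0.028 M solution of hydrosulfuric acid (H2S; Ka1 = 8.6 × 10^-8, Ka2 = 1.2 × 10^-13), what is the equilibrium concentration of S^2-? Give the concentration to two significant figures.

1.2 × 10^-13 M

First ionization gives [H+] ≈ [HS-] = 4.91 × 10^-5 M.
Second step: Ka2 = [H+][S^2-]/[HS-] ≈ [S^2-] (since [H+] ≈ [HS-]).
So [S^2-] ≈ Ka2.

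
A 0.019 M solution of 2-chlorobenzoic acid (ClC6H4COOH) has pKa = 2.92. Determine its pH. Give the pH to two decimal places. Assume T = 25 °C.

pH = 2.38

ClC6H4COOH ⇌ ClC6H4COO- + H+
Ka = 10^(−2.92) = 1.20 × 10^-3
From the ICE table, Ka = x²/(0.019 − x) = 1.20 × 10^-3.
Here C₀/Ka ≈ 15.8, so the small-x approximation fails. Use the quadratic:
x = [−0.0012 + √(0.0012² + 9.12e-05)]/2 = 4.21 × 10^-3 M
pH = −log(4.21 × 10^-3) = 2.38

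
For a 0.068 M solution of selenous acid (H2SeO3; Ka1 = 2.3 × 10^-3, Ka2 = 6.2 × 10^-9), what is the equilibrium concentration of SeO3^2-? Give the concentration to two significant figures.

First ionization gives [H+] ≈ [HSeO3-] = 1.14 × 10^-2 M.
Second step: Ka2 = [H+][SeO3^2-]/[HSeO3-] ≈ [SeO3^2-] (since [H+] ≈ [HSeO3-]).
So [SeO3^2-] ≈ Ka2.

6.2 × 10^-9 M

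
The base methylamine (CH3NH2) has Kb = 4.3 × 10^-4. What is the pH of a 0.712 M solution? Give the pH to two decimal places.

pH = 12.24

CH3NH2 + H2O ⇌ CH3NH3+ + OH-
Let x = [OH-] at equilibrium. Kb = x²/(0.712 − x).
Since Kb ≪ C₀, x ≈ √(Kb·C₀) = 1.75 × 10^-2 M.
Check: 2.5% ionized — well under 5%, approximation valid.
pOH = 1.76, so pH = 14.00 − pOH = 12.24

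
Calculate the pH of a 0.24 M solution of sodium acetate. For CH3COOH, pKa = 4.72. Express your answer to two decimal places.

CH3COO- is the conjugate base of the weak acid CH3COOH.
Ka = 10^(−4.72) = 1.91 × 10^-5
Kb = Kw/Ka = 1.0×10^-14 / 1.91 × 10^-5 = 5.24 × 10^-10
From the ICE table, Kb = [OH-]²/(0.24 − [OH-]) = 5.24 × 10^-10.
Neglecting [OH-] in the denominator: [OH-] = √(5.24 × 10^-10 × 0.24) = 1.12 × 10^-5 M
([OH-]/C₀ = 0.0047% < 5%, so the approximation holds.)
pOH = −log(1.12 × 10^-5) = 4.95; pH = 14.00 − 4.95 = 9.05

pH = 9.05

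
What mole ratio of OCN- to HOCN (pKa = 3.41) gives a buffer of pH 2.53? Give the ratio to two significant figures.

pH = pKa + log(r) ⇒ log(r) = 2.53 − 3.41 = -0.88
r = [OCN-]/[HOCN] = 10^(-0.88) = 0.132

ratio = 0.13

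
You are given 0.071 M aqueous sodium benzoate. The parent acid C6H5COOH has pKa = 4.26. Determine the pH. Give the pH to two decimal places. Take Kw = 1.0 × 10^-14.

pH = 8.56

C6H5COO- is the conjugate base of the weak acid C6H5COOH.
Ka = 10^(−4.26) = 5.50 × 10^-5
Kb = Kw/Ka = 1.0×10^-14 / 5.50 × 10^-5 = 1.82 × 10^-10
Kb = [OH-]²/(0.071 − [OH-]) = 1.82 × 10^-10
Assume [OH-] ≪ 0.071: [OH-] ≈ √(1.82 × 10^-10 × 0.071) = 3.59 × 10^-6 M
pOH = −log(3.59 × 10^-6) = 5.44; pH = 14.00 − 5.44 = 8.56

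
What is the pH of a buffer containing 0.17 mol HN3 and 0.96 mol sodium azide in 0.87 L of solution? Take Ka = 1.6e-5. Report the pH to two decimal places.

pKa = −log(1.6 × 10^-5) = 4.796
pH = pKa + log([A⁻]/[HA]) = 4.796 + log(0.96/0.17)
pH = 4.796 + (+0.752) = 5.55

pH = 5.55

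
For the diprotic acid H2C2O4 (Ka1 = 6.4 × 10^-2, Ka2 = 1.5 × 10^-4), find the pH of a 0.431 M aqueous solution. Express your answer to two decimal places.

pH = 0.86

Since Ka1 ≫ Ka2, the first ionization dominates [H+].
Ka1 = x²/(0.431 − x) = 6.4 × 10^-2
Solving the quadratic: x = (−Ka1 + √(Ka1² + 4·Ka1·C₀))/2 = 1.37 × 10^-1 M
pH = −log(1.37 × 10^-1) = 0.86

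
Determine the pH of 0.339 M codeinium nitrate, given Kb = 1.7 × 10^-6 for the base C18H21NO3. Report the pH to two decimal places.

C18H22NO3+ is the conjugate acid of the weak base C18H21NO3.
Ka = Kw/Kb = 1.0×10^-14 / 1.7 × 10^-6 = 5.88 × 10^-9
Let x = [H+] at equilibrium. Ka = x²/(0.339 − x).
Assume x ≪ 0.339: x ≈ √(5.88 × 10^-9 × 0.339) = 4.46 × 10^-5 M
Check: 0.013% ionized — well under 5%, approximation valid.
pH = −log[H+] = −log(4.46 × 10^-5) = 4.35

pH = 4.35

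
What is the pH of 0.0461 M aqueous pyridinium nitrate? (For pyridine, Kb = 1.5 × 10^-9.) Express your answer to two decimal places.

C5H5NH+ is the conjugate acid of the weak base C5H5N.
Ka = Kw/Kb = 1.0×10^-14 / 1.5 × 10^-9 = 6.67 × 10^-6
Ka = [H+]²/(0.0461 − [H+]) = 6.67 × 10^-6
Neglecting [H+] in the denominator: [H+] = √(6.67 × 10^-6 × 0.0461) = 5.55 × 10^-4 M
Check: 1.2% ionized — well under 5%, approximation valid.
pH = −log(5.55 × 10^-4) = 3.26

pH = 3.26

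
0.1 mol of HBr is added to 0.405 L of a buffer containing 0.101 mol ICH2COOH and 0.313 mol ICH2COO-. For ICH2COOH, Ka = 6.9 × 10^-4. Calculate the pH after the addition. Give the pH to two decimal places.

pH = 3.19

After neutralization: n(ICH2COOH) = 0.201 mol, n(ICH2COO-) = 0.213 mol.
pKa = −log(6.9 × 10^-4) = 3.161
Henderson–Hasselbalch with mole ratio 0.213/0.201: pH = 3.161 + (+0.025)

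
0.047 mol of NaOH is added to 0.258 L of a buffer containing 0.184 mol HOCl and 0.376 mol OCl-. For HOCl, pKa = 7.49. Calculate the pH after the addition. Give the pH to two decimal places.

pH = 7.98

OH- converts HOCl to OCl-: HOCl → 0.137 mol, OCl- → 0.423 mol.
pH = pKa + log([A⁻]/[HA]) = 7.49 + log(0.423/0.137) = 7.49 +0.490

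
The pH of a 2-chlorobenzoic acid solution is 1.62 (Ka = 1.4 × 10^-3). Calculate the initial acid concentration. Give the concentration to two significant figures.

[H+] = 10^(-1.62) = 2.40 × 10^-2 M = x
Ka = x²/(C₀ − x) ⇒ C₀ = x + x²/Ka
C₀ = 2.40 × 10^-2 + (2.40 × 10^-2)²/(1.4 × 10^-3) = 4.35 × 10^-1 M

C₀ = 4.4 × 10^-1 M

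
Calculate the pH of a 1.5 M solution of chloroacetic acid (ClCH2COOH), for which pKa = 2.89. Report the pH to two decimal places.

pH = 1.36

ClCH2COOH ⇌ ClCH2COO- + H+
Ka = 10^(−2.89) = 1.29 × 10^-3
Ka = x²/(1.5 − x) = 1.29 × 10^-3
Neglecting x in the denominator: x = √(1.29 × 10^-3 × 1.5) = 4.40 × 10^-2 M
(x/C₀ = 2.9% < 5%, so the approximation holds.)
pH = −log[H+] = −log(4.40 × 10^-2) = 1.36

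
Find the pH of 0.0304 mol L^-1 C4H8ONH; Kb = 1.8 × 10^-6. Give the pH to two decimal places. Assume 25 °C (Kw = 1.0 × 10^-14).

C4H8ONH + H2O ⇌ C4H8ONH2+ + OH-
From the ICE table, Kb = [OH-]²/(0.0304 − [OH-]) = 1.8 × 10^-6.
Since Kb ≪ C₀, [OH-] ≈ √(Kb·C₀) = 2.34 × 10^-4 M.
pOH = 3.63, so pH = 14.00 − pOH = 10.37

pH = 10.37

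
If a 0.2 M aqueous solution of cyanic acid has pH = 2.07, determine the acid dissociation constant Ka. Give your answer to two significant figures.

Ka = 3.8 × 10^-4

[H+] = 10^(-2.07) = 8.51 × 10^-3 M
At equilibrium [HA] = 0.2 − 8.51 × 10^-3 = 1.91 × 10^-1 M
Ka = [H+][A-]/[HA] = (8.51 × 10^-3)² / 1.91 × 10^-1 = 3.8 × 10^-4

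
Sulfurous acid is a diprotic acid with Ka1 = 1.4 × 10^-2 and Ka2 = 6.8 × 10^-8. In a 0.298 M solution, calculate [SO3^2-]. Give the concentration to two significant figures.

6.8 × 10^-8 M

First ionization gives [H+] ≈ [HSO3-] = 5.80 × 10^-2 M.
Second step: Ka2 = [H+][SO3^2-]/[HSO3-] ≈ [SO3^2-] (since [H+] ≈ [HSO3-]).
So [SO3^2-] ≈ Ka2.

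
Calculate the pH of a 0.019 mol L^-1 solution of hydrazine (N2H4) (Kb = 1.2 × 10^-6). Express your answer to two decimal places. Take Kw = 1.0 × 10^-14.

N2H4 + H2O ⇌ N2H5+ + OH-
Kb = x²/(0.019 − x) = 1.2 × 10^-6
Neglecting x in the denominator: x = √(1.2 × 10^-6 × 0.019) = 1.51 × 10^-4 M
(x/C₀ = 0.79% < 5%, so the approximation holds.)
pOH = −log(1.51 × 10^-4) = 3.82; pH = 14.00 − 3.82 = 10.18

pH = 10.18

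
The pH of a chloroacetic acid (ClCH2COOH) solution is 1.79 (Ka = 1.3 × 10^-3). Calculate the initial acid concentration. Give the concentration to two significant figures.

[H+] = 10^(-1.79) = 1.62 × 10^-2 M = x
Ka = x²/(C₀ − x) ⇒ C₀ = x + x²/Ka
C₀ = 1.62 × 10^-2 + (1.62 × 10^-2)²/(1.3 × 10^-3) = 2.18 × 10^-1 M

C₀ = 2.2 × 10^-1 M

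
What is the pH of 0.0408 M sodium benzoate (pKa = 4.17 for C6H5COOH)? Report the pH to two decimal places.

C6H5COO- is the conjugate base of the weak acid C6H5COOH.
Ka = 10^(−4.17) = 6.76 × 10^-5
Kb = Kw/Ka = 1.0×10^-14 / 6.76 × 10^-5 = 1.48 × 10^-10
From the ICE table, Kb = x²/(0.0408 − x) = 1.48 × 10^-10.
Neglecting x in the denominator: x = √(1.48 × 10^-10 × 0.0408) = 2.46 × 10^-6 M
(x/C₀ = 0.006% < 5%, so the approximation holds.)
pOH = −log(2.46 × 10^-6) = 5.61; pH = 14.00 − 5.61 = 8.39

pH = 8.39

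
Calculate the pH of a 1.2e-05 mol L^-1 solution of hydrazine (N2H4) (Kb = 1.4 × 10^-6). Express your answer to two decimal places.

pH = 8.54

N2H4 + H2O ⇌ N2H5+ + OH-
Kb = x²/(1.2e-05 − x) = 1.4 × 10^-6
Here C₀/Kb ≈ 8.57, so the small-x approximation fails. Use the quadratic:
x = (−Kb + √(Kb² + 4·Kb·C₀))/2 = 3.46 × 10^-6 M
pOH = 5.46, so pH = 14.00 − pOH = 8.54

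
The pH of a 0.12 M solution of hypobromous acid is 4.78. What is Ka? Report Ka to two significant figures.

[H+] = 10^(-4.78) = 1.66 × 10^-5 M
At equilibrium [HA] = 0.12 − 1.66 × 10^-5 = 1.20 × 10^-1 M
Ka = [H+][A-]/[HA] = (1.66 × 10^-5)² / 1.20 × 10^-1 = 2.3 × 10^-9

Ka = 2.3 × 10^-9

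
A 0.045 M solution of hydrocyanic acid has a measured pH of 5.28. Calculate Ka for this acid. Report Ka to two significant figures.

Ka = 6.1 × 10^-10

[H+] = 10^(-5.28) = 5.25 × 10^-6 M
At equilibrium [HA] = 0.045 − 5.25 × 10^-6 = 4.50 × 10^-2 M
Ka = [H+][A-]/[HA] = (5.25 × 10^-6)² / 4.50 × 10^-2 = 6.1 × 10^-10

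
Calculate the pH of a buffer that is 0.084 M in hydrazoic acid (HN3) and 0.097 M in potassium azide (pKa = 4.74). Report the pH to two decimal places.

Using pH = pKa + log([base]/[acid]) with [base]/[acid] = 0.097/0.084:
pH = 4.74 + (+0.062) = 4.80

pH = 4.80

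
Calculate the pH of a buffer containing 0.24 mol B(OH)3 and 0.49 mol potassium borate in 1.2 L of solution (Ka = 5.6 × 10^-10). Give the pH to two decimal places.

pKa = −log(5.6 × 10^-10) = 9.252
Henderson–Hasselbalch: pH = pKa + log([B(OH)4-]/[B(OH)3]) = 9.252 + log(0.49/0.24)
pH = 9.252 + (+0.310) = 9.56

pH = 9.56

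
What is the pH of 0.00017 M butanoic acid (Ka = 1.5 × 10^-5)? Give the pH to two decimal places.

CH3(CH2)2COOH ⇌ CH3(CH2)2COO- + H+
Ka = [H+]²/(0.00017 − [H+]) = 1.5 × 10^-5
[H+] is not negligible relative to C₀; solve [H+]² + 1.5e-05·[H+] − 2.55e-09 = 0.
[H+] = (−Ka + √(Ka² + 4·Ka·C₀))/2 = 4.36 × 10^-5 M
pH = −log[H+] = −log(4.36 × 10^-5) = 4.36

pH = 4.36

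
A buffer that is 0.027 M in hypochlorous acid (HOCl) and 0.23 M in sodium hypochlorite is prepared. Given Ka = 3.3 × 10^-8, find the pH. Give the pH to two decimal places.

pH = 8.41

pKa = −log(3.3 × 10^-8) = 7.481
Henderson–Hasselbalch: pH = pKa + log([OCl-]/[HOCl]) = 7.481 + log(0.23/0.027)
pH = 7.481 + (+0.930) = 8.41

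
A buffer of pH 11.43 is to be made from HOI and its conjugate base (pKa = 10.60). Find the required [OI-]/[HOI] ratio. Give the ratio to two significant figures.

pH = pKa + log(r) ⇒ log(r) = 11.43 − 10.60 = +0.83
r = [OI-]/[HOI] = 10^(+0.83) = 6.76

ratio = 6.8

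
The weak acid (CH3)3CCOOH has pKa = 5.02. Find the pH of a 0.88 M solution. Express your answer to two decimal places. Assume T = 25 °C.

pH = 2.54

(CH3)3CCOOH ⇌ (CH3)3CCOO- + H+
Ka = 10^(−5.02) = 9.55 × 10^-6
From the ICE table, Ka = x²/(0.88 − x) = 9.55 × 10^-6.
Assume x ≪ 0.88: x ≈ √(9.55 × 10^-6 × 0.88) = 2.90 × 10^-3 M
pH = −log[H+] = −log(2.90 × 10^-3) = 2.54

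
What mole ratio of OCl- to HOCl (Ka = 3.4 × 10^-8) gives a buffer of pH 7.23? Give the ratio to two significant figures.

pKa = -log(3.4 × 10^-8) = 7.469
pH = pKa + log(r) ⇒ log(r) = 7.23 − 7.469 = -0.239
r = [OCl-]/[HOCl] = 10^(-0.239) = 0.577

ratio = 0.58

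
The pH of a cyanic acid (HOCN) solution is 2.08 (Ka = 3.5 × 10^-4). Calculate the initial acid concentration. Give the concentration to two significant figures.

C₀ = 2.1 × 10^-1 M

[H+] = 10^(-2.08) = 8.32 × 10^-3 M = x
Ka = x²/(C₀ − x) ⇒ C₀ = x + x²/Ka
C₀ = 8.32 × 10^-3 + (8.32 × 10^-3)²/(3.5 × 10^-4) = 2.06 × 10^-1 M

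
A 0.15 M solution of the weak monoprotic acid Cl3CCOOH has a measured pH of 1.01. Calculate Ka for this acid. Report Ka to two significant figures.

Ka = 1.8 × 10^-1

[H+] = 10^(-1.01) = 9.77 × 10^-2 M
At equilibrium [HA] = 0.15 − 9.77 × 10^-2 = 5.23 × 10^-2 M
Ka = [H+][A-]/[HA] = (9.77 × 10^-2)² / 5.23 × 10^-2 = 1.8 × 10^-1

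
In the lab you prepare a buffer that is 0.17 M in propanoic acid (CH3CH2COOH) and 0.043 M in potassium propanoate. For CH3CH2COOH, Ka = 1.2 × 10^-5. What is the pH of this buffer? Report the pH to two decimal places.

pKa = −log(1.2 × 10^-5) = 4.921
pH = pKa + log([A⁻]/[HA]) = 4.921 + log(0.043/0.17)
pH = 4.921 + (-0.597) = 4.32

pH = 4.32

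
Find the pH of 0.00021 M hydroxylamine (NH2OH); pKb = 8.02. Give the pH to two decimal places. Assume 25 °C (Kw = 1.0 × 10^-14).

pH = 8.15

NH2OH + H2O ⇌ NH3OH+ + OH-
Kb = 10^(−8.02) = 9.55 × 10^-9
Kb = [OH-]²/(0.00021 − [OH-]) = 9.55 × 10^-9
Assume [OH-] ≪ 0.00021: [OH-] ≈ √(9.55 × 10^-9 × 0.00021) = 1.42 × 10^-6 M
([OH-]/C₀ = 0.67% < 5%, so the approximation holds.)
pOH = −log(1.42 × 10^-6) = 5.85; pH = 14.00 − 5.85 = 8.15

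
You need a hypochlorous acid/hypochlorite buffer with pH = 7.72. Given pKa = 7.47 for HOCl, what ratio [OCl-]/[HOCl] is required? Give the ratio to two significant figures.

ratio = 1.8

pH = pKa + log(r) ⇒ log(r) = 7.72 − 7.47 = +0.25
r = [OCl-]/[HOCl] = 10^(+0.25) = 1.78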